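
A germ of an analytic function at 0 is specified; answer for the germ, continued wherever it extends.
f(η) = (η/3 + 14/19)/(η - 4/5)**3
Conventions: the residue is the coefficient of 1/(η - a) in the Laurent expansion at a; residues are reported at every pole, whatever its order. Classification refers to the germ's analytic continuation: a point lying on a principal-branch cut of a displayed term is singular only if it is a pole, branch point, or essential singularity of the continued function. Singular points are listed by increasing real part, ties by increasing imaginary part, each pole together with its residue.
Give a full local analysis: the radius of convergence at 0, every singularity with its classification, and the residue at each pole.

Denominator factor (η - 4/5)^3: pole of order 3 at 4/5, modulus 4/5.
The radius of convergence is the smallest modulus among the singular points: 4/5.
At the order-3 pole 4/5 set g(η) = (η - (4/5))^3*f(η) = η/3 + 14/19.
Order-3 pole: residue = g''(a)/2; g''(4/5) = 0, so the residue is 0.

Radius of convergence at 0: 4/5.
At 4/5: a pole of order 3; residue 0.


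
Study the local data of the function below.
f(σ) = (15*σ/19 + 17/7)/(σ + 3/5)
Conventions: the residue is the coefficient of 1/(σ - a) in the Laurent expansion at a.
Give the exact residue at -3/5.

At the order-1 pole -3/5 set g(σ) = (σ - (-3/5))*f(σ) = 15*σ/19 + 17/7.
Simple pole: residue = g(a) at a = -3/5, which is 260/133.

The residue is 260/133.


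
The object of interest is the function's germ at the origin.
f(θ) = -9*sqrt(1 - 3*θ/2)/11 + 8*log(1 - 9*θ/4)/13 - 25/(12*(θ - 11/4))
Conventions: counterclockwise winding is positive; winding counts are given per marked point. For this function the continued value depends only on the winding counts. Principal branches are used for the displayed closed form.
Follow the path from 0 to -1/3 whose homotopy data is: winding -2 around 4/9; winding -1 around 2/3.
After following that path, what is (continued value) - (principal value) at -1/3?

Continued minus principal equals ((9/11)*sqrt(6)) - ((32/13)*pi)*i.

The rational part is single-valued and drops out of the difference; each branch term changes only by its own monodromy.
(8/13)*log(1 - θ/(4/9)): each positive loop around 4/9 adds 2*pi*i to the log, so winding -2 contributes (8/13)*(-2)*2*pi*i = -(32/13)*pi*i.
(-9/11)*sqrt(1 - θ/(2/3)): winding -1 is odd, the square root flips sign, contributing -2*(-9/11)*sqrt(1 - (-1/3)/(2/3)) = -2*(-9/11)*sqrt(3/2) = (9/11)*sqrt(6).
Summing the contributions at θ = -1/3 gives ((9/11)*sqrt(6)) - ((32/13)*pi)*i.


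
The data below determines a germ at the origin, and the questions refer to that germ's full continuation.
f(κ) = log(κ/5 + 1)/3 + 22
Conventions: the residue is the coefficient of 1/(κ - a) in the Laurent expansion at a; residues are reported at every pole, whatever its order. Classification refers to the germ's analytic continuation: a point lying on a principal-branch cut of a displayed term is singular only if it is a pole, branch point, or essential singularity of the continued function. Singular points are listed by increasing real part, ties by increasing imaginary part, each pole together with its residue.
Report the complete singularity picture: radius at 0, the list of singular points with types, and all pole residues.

Radius of convergence at 0: 5.
At -5: a logarithmic branch point.

Branch term (1/3)*log(1 - κ/(-5)): its argument vanishes at κ = -5, a logarithmic branch point, modulus 5.
The radius of convergence is the smallest modulus among the singular points: 5.


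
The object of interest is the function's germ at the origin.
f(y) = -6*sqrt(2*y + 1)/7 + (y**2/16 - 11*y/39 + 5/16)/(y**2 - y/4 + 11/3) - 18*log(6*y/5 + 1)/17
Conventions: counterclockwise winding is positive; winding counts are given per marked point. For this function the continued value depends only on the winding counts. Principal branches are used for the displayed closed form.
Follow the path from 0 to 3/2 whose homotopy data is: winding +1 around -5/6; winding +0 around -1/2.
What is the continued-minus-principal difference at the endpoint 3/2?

Continued minus principal equals -(36/17)*pi*i.

The rational part is single-valued and drops out of the difference; each branch term changes only by its own monodromy.
(-6/7)*sqrt(1 - y/(-1/2)): winding +0 is even, the square root returns to the same sheet, contribution 0.
(-18/17)*log(1 - y/(-5/6)): each positive loop around -5/6 adds 2*pi*i to the log, so winding +1 contributes (-18/17)*(1)*2*pi*i = -(36/17)*pi*i.
Summing the contributions at y = 3/2 gives -(36/17)*pi*i.


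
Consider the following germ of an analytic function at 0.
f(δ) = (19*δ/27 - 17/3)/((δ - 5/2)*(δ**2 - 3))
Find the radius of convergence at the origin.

Denominator factor (δ**2 - 3): discriminant 12, real irrational roots sqrt(3) and -sqrt(3); poles of order 1, moduli sqrt(3) and sqrt(3).
Denominator factor (δ - 5/2): pole of order 1 at 5/2, modulus 5/2.
The radius of convergence is the smallest modulus among the singular points: sqrt(3).

The radius of convergence is sqrt(3).


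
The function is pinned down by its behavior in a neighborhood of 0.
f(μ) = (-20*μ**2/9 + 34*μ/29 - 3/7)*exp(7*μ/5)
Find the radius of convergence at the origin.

The radius of convergence is infinite.

The factor exp(7*μ/5) is entire and contributes no finite singular point.
The polynomial part has no poles.
No finite singular points: the Taylor series at 0 converges everywhere.


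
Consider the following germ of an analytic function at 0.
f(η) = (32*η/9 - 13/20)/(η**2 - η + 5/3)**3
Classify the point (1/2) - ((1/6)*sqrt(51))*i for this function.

The point is a pole of order 3.

The denominator factor η**2 - η + 5/3 vanishes at (1/2) - ((1/6)*sqrt(51))*i and appears to the power 3; the numerator there equals (203/180) - ((16/27)*sqrt(51))*i, nonzero, and no other factor vanishes.
Hence a pole whose order is the multiplicity, 3.


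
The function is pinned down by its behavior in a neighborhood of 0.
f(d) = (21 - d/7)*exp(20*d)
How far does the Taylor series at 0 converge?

The radius of convergence is infinite.

The factor exp(20*d) is entire and contributes no finite singular point.
The polynomial part has no poles.
No finite singular points: the Taylor series at 0 converges everywhere.


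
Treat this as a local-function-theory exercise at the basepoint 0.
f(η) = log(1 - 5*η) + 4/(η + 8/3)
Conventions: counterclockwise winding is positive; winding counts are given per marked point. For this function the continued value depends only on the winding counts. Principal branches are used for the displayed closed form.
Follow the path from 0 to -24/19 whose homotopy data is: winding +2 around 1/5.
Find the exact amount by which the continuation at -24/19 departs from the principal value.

The rational part is single-valued and drops out of the difference; each branch term changes only by its own monodromy.
(1)*log(1 - η/(1/5)): each positive loop around 1/5 adds 2*pi*i to the log, so winding +2 contributes (1)*(2)*2*pi*i = (4)*pi*i.
Summing the contributions at η = -24/19 gives (4)*pi*i.

Continued minus principal equals (4)*pi*i.


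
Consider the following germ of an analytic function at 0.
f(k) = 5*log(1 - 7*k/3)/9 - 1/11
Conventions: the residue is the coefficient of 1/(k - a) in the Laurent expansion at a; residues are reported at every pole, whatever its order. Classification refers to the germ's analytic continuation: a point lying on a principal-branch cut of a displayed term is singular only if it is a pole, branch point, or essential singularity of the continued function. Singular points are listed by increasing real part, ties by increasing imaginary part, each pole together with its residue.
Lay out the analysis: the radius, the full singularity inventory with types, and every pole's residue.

Branch term (5/9)*log(1 - k/(3/7)): its argument vanishes at k = 3/7, a logarithmic branch point, modulus 3/7.
The radius of convergence is the smallest modulus among the singular points: 3/7.

Radius of convergence at 0: 3/7.
At 3/7: a logarithmic branch point.


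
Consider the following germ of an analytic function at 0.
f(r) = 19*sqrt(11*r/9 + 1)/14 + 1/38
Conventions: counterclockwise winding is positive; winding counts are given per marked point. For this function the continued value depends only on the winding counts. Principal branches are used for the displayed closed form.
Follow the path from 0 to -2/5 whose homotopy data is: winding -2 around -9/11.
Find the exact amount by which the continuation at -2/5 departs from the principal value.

The rational part is single-valued and drops out of the difference; each branch term changes only by its own monodromy.
(19/14)*sqrt(1 - r/(-9/11)): winding -2 is even, the square root returns to the same sheet, contribution 0.
Summing the contributions at r = -2/5 gives 0.

Continued minus principal equals 0.


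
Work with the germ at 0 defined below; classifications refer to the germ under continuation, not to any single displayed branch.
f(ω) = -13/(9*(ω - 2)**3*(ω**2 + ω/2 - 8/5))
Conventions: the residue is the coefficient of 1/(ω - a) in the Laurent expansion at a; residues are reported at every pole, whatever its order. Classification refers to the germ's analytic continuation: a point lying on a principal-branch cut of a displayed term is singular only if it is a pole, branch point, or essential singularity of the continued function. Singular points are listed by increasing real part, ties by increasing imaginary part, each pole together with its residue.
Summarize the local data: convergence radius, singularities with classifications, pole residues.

Denominator factor (ω - 2)^3: pole of order 3 at 2, modulus 2.
Denominator factor (ω**2 + ω/2 - 8/5): discriminant 133/20, real irrational roots -1/4 + (1/20)*sqrt(665) and -1/4 - (1/20)*sqrt(665); poles of order 1, moduli -1/4 + (1/20)*sqrt(665) and 1/4 + (1/20)*sqrt(665).
The radius of convergence is the smallest modulus among the singular points: -1/4 + (1/20)*sqrt(665).
The factor ω**2 + ω/2 - 8/5 splits as (ω - a)(ω - a') with a = -1/4 - (1/20)*sqrt(665), a' = -1/4 + (1/20)*sqrt(665). At the order-1 pole a set g(ω) = (ω - a)*f(ω) = [-13/(9*(ω - 2)**3)] / (ω - a').
Simple pole: residue = g(a) at a = -1/4 - (1/20)*sqrt(665), which is 109525/353736 - (65325/5227432)*sqrt(665).
The factor ω**2 + ω/2 - 8/5 splits as (ω - a)(ω - a') with a = -1/4 + (1/20)*sqrt(665), a' = -1/4 - (1/20)*sqrt(665). At the order-1 pole a set g(ω) = (ω - a)*f(ω) = [-13/(9*(ω - 2)**3)] / (ω - a').
Simple pole: residue = g(a) at a = -1/4 + (1/20)*sqrt(665), which is 109525/353736 + (65325/5227432)*sqrt(665).
At the order-3 pole 2 set g(ω) = (ω - (2))^3*f(ω) = -13/(9*(ω**2 + ω/2 - 8/5)).
Order-3 pole: residue = g''(a)/2; g''(2) = -109525/88434, so the residue is -109525/176868.
List the singular points by increasing real part (a conjugate pair: the negative imaginary part first).

Radius of convergence at 0: -1/4 + (1/20)*sqrt(665).
At -1/4 - (1/20)*sqrt(665): a pole of order 1; residue 109525/353736 - (65325/5227432)*sqrt(665).
At -1/4 + (1/20)*sqrt(665): a pole of order 1; residue 109525/353736 + (65325/5227432)*sqrt(665).
At 2: a pole of order 3; residue -109525/176868.


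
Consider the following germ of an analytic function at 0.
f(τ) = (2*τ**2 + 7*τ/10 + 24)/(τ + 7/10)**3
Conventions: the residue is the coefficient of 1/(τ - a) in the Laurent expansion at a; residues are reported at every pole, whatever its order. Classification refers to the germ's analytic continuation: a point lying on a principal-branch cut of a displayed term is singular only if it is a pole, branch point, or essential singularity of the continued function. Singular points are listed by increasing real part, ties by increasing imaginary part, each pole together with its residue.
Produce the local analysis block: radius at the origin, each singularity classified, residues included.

Radius of convergence at 0: 7/10.
At -7/10: a pole of order 3; residue 2.

Denominator factor (τ + 7/10)^3: pole of order 3 at -7/10, modulus 7/10.
The radius of convergence is the smallest modulus among the singular points: 7/10.
At the order-3 pole -7/10 set g(τ) = (τ - (-7/10))^3*f(τ) = 2*τ**2 + 7*τ/10 + 24.
Order-3 pole: residue = g''(a)/2; g''(-7/10) = 4, so the residue is 2.


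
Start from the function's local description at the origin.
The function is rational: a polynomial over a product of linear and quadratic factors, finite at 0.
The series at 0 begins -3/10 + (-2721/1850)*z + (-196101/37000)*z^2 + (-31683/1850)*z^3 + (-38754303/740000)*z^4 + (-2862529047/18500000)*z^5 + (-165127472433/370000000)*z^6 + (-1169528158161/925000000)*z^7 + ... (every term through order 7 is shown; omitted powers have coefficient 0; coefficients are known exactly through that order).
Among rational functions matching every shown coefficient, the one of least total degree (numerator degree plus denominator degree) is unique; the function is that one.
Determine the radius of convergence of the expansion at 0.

The radius of convergence is 2/5.

No rational of total degree below 6 reproduces all 8 coefficients; solving the [1/5] Pade equations on them gives f(z) = (3/4 - 36*z/37)/((z - 5/2)**3*(z - 2/5)**2), whose expansion matches every shown term.
Denominator factor (z - 2/5)^2: pole of order 2 at 2/5, modulus 2/5.
Denominator factor (z - 5/2)^3: pole of order 3 at 5/2, modulus 5/2.
The radius of convergence is the smallest modulus among the singular points: 2/5.


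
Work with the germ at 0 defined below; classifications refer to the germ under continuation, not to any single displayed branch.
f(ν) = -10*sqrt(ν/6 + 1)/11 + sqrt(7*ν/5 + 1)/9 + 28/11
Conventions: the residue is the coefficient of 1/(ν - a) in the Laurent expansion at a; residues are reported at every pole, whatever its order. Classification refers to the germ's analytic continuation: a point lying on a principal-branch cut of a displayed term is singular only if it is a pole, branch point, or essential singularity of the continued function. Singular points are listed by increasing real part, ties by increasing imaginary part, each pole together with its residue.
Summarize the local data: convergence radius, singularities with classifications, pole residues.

Radius of convergence at 0: 5/7.
At -6: an algebraic (square-root) branch point.
At -5/7: an algebraic (square-root) branch point.

Branch term (1/9)*sqrt(1 - ν/(-5/7)): its argument vanishes at ν = -5/7, a square-root branch point, modulus 5/7.
Branch term (-10/11)*sqrt(1 - ν/(-6)): its argument vanishes at ν = -6, a square-root branch point, modulus 6.
The radius of convergence is the smallest modulus among the singular points: 5/7.
List the singular points by increasing real part (a conjugate pair: the negative imaginary part first).


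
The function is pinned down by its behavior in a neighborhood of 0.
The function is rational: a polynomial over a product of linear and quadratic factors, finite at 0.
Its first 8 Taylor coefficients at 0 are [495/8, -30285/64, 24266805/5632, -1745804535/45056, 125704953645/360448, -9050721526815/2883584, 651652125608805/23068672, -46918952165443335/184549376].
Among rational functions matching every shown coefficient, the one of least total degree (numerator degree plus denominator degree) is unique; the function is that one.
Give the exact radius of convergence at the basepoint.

No rational of total degree below 4 reproduces all 8 coefficients; solving the [2/2] Pade equations on them gives f(y) = (14*y**2/33 - 8*y - 11)/((y - 8/5)*(y + 1/9)), whose expansion matches every shown term.
Denominator factor (y + 1/9): pole of order 1 at -1/9, modulus 1/9.
Denominator factor (y - 8/5): pole of order 1 at 8/5, modulus 8/5.
The radius of convergence is the smallest modulus among the singular points: 1/9.

The radius of convergence is 1/9.


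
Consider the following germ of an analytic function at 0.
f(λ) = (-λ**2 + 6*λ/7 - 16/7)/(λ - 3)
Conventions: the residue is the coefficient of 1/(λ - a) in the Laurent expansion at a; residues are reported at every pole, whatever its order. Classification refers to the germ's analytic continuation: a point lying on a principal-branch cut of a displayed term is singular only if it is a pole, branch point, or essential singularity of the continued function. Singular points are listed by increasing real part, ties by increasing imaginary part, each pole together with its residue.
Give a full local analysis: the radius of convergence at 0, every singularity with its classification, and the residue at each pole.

Radius of convergence at 0: 3.
At 3: a pole of order 1; residue -61/7.

Denominator factor (λ - 3): pole of order 1 at 3, modulus 3.
The radius of convergence is the smallest modulus among the singular points: 3.
At the order-1 pole 3 set g(λ) = (λ - (3))*f(λ) = -λ**2 + 6*λ/7 - 16/7.
Simple pole: residue = g(a) at a = 3, which is -61/7.


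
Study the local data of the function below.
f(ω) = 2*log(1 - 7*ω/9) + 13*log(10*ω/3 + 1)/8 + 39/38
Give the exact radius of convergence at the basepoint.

Branch term (2)*log(1 - ω/(9/7)): its argument vanishes at ω = 9/7, a logarithmic branch point, modulus 9/7.
Branch term (13/8)*log(1 - ω/(-3/10)): its argument vanishes at ω = -3/10, a logarithmic branch point, modulus 3/10.
The radius of convergence is the smallest modulus among the singular points: 3/10.

The radius of convergence is 3/10.


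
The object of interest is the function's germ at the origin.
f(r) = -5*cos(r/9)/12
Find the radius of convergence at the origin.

The factor cos(r/9) is entire and contributes no finite singular point.
The polynomial part has no poles.
No finite singular points: the Taylor series at 0 converges everywhere.

The radius of convergence is infinite.


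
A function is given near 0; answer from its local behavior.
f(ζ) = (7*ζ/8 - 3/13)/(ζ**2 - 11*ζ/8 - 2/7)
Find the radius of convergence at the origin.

The radius of convergence is -11/16 + (3/112)*sqrt(1057).

Denominator factor (ζ**2 - 11*ζ/8 - 2/7): discriminant 1359/448, real irrational roots 11/16 + (3/112)*sqrt(1057) and 11/16 - (3/112)*sqrt(1057); poles of order 1, moduli 11/16 + (3/112)*sqrt(1057) and -11/16 + (3/112)*sqrt(1057).
The radius of convergence is the smallest modulus among the singular points: -11/16 + (3/112)*sqrt(1057).


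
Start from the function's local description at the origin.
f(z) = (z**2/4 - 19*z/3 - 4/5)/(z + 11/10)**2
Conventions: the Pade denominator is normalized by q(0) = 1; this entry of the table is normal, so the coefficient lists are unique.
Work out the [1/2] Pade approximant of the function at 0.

The Pade approximant has numerator coefficients [-80/121, -23485750/4465263]; denominator coefficients [1, 2009905/1082488, 43045835/47629472].

Taylor coefficients needed (expand at 0): a_0 = -80/121, a_1 = -16100/3993, a_2 = 355075/43923, a_3 = -1830500/161051.
Write the denominator as Q(z) = 1 + q1*z + q2*z^2. Requiring Q*f - P = O(z^4) with deg P <= 1 kills the coefficients of z^2..z^3 in Q*f:
  z^2: a_2 + q1*a_1 + q2*a_0 = 0, i.e. 355075/43923 + (-16100/3993)*q1 + (-80/121)*q2 = 0.
  z^3: a_3 + q1*a_2 + q2*a_1 = 0, i.e. -1830500/161051 + (355075/43923)*q1 + (-16100/3993)*q2 = 0.
Solving this linear system: q1 = 2009905/1082488, q2 = 43045835/47629472.
The numerator is Q*f truncated at degree 1: P0 = a_0 = -80/121; P1 = a_1 + q1*a_0 = -23485750/4465263.


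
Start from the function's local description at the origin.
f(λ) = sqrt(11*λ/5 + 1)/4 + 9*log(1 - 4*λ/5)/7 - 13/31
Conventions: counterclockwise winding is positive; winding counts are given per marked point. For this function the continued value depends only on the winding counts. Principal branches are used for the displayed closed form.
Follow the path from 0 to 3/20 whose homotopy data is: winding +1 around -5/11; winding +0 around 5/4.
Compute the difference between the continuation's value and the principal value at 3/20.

The rational part is single-valued and drops out of the difference; each branch term changes only by its own monodromy.
(1/4)*sqrt(1 - λ/(-5/11)): winding +1 is odd, the square root flips sign, contributing -2*(1/4)*sqrt(1 - (3/20)/(-5/11)) = -2*(1/4)*sqrt(133/100) = -(1/20)*sqrt(133).
(9/7)*log(1 - λ/(5/4)): winding 0 around 5/4, so this term returns to its principal value, contribution 0.
Summing the contributions at λ = 3/20 gives -(1/20)*sqrt(133).

Continued minus principal equals -(1/20)*sqrt(133).


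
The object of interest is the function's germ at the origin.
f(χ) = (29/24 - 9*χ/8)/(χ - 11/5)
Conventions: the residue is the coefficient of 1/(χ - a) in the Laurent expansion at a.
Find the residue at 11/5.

At the order-1 pole 11/5 set g(χ) = (χ - (11/5))*f(χ) = 29/24 - 9*χ/8.
Simple pole: residue = g(a) at a = 11/5, which is -19/15.

The residue is -19/15.


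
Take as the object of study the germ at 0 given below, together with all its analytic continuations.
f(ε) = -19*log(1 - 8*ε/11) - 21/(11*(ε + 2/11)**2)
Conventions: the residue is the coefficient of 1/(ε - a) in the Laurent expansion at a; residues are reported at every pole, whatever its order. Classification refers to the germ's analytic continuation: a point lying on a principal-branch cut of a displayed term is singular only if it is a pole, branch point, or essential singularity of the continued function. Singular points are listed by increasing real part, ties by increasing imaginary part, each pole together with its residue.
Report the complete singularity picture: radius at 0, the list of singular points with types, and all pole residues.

Denominator factor (ε + 2/11)^2: pole of order 2 at -2/11, modulus 2/11.
Branch term (-19)*log(1 - ε/(11/8)): its argument vanishes at ε = 11/8, a logarithmic branch point, modulus 11/8.
The radius of convergence is the smallest modulus among the singular points: 2/11.
The branch term is analytic at -2/11 and contributes nothing to the residue; only the rational part matters.
At the order-2 pole -2/11 set g(ε) = (ε - (-2/11))^2*(rational part) = -21/11.
Order-2 pole: residue = g'(a); g'(-2/11) = 0, so the residue is 0.
List the singular points by increasing real part (a conjugate pair: the negative imaginary part first).

Radius of convergence at 0: 2/11.
At -2/11: a pole of order 2; residue 0.
At 11/8: a logarithmic branch point.


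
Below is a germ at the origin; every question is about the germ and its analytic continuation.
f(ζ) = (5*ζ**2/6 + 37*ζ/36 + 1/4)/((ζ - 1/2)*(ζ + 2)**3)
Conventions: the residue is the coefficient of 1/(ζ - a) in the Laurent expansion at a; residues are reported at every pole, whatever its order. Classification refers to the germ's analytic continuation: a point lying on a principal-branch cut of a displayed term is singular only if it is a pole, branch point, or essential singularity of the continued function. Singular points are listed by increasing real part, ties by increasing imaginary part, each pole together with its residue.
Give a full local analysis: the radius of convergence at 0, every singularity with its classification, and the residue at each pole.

Denominator factor (ζ - 1/2): pole of order 1 at 1/2, modulus 1/2.
Denominator factor (ζ + 2)^3: pole of order 3 at -2, modulus 2.
The radius of convergence is the smallest modulus among the singular points: 1/2.
At the order-3 pole -2 set g(ζ) = (ζ - (-2))^3*f(ζ) = (5*ζ**2/6 + 37*ζ/36 + 1/4)/(ζ - 1/2).
Order-3 pole: residue = g''(a)/2; g''(-2) = -28/225, so the residue is -14/225.
At the order-1 pole 1/2 set g(ζ) = (ζ - (1/2))*f(ζ) = (5*ζ**2/6 + 37*ζ/36 + 1/4)/(ζ + 2)**3.
Simple pole: residue = g(a) at a = 1/2, which is 14/225.
List the singular points by increasing real part (a conjugate pair: the negative imaginary part first).

Radius of convergence at 0: 1/2.
At -2: a pole of order 3; residue -14/225.
At 1/2: a pole of order 1; residue 14/225.


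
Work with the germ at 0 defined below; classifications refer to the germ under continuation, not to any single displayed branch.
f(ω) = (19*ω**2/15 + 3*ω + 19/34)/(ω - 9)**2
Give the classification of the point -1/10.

Denominator factors: ω - 9 = -91/10 at ω = -1/10 — none vanishes.
So the germ continues analytically to -1/10.

The point is a regular point.


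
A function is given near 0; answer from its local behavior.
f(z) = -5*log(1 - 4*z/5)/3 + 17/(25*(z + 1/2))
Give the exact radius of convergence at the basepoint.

Denominator factor (z + 1/2): pole of order 1 at -1/2, modulus 1/2.
Branch term (-5/3)*log(1 - z/(5/4)): its argument vanishes at z = 5/4, a logarithmic branch point, modulus 5/4.
The radius of convergence is the smallest modulus among the singular points: 1/2.

The radius of convergence is 1/2.


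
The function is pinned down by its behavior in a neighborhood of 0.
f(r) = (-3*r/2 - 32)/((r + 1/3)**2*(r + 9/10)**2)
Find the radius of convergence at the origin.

Denominator factor (r + 1/3)^2: pole of order 2 at -1/3, modulus 1/3.
Denominator factor (r + 9/10)^2: pole of order 2 at -9/10, modulus 9/10.
The radius of convergence is the smallest modulus among the singular points: 1/3.

The radius of convergence is 1/3.


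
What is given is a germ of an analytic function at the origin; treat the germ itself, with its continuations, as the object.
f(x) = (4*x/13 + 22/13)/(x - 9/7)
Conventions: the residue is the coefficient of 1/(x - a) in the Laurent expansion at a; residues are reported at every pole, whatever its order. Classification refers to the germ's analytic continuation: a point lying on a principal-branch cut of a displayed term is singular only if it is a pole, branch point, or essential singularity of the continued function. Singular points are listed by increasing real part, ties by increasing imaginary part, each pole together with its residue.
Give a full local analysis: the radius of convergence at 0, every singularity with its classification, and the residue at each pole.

Radius of convergence at 0: 9/7.
At 9/7: a pole of order 1; residue 190/91.

Denominator factor (x - 9/7): pole of order 1 at 9/7, modulus 9/7.
The radius of convergence is the smallest modulus among the singular points: 9/7.
At the order-1 pole 9/7 set g(x) = (x - (9/7))*f(x) = 4*x/13 + 22/13.
Simple pole: residue = g(a) at a = 9/7, which is 190/91.


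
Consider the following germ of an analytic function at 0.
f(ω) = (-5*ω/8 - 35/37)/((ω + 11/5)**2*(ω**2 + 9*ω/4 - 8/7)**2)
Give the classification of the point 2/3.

Denominator factors: ω**2 + 9*ω/4 - 8/7 = 101/126 at ω = 2/3; ω + 11/5 = 43/15 at ω = 2/3 — none vanishes.
So the germ continues analytically to 2/3.

The point is a regular point.


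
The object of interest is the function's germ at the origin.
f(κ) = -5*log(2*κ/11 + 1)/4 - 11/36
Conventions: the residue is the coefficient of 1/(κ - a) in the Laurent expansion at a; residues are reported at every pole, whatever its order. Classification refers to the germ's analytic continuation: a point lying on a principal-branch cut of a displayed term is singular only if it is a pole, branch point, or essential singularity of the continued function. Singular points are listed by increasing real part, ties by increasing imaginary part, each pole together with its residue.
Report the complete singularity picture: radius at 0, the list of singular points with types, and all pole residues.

Branch term (-5/4)*log(1 - κ/(-11/2)): its argument vanishes at κ = -11/2, a logarithmic branch point, modulus 11/2.
The radius of convergence is the smallest modulus among the singular points: 11/2.

Radius of convergence at 0: 11/2.
At -11/2: a logarithmic branch point.


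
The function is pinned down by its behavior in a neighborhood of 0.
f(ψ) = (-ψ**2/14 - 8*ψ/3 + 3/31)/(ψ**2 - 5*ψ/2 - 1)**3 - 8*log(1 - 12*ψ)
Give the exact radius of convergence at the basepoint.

The radius of convergence is 1/12.

Denominator factor (ψ**2 - 5*ψ/2 - 1)^3: discriminant 41/4, real irrational roots 5/4 + (1/4)*sqrt(41) and 5/4 - (1/4)*sqrt(41); poles of order 3, moduli 5/4 + (1/4)*sqrt(41) and -5/4 + (1/4)*sqrt(41).
Branch term (-8)*log(1 - ψ/(1/12)): its argument vanishes at ψ = 1/12, a logarithmic branch point, modulus 1/12.
The radius of convergence is the smallest modulus among the singular points: 1/12.


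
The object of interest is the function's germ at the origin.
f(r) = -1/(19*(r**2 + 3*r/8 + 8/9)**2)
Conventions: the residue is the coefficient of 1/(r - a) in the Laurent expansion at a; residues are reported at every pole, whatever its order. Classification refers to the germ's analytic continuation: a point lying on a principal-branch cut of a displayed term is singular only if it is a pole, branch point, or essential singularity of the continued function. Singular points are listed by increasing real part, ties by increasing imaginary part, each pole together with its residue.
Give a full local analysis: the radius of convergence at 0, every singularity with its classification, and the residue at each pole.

Denominator factor (r**2 + 3*r/8 + 8/9)^2: discriminant -1967/576, complex-conjugate roots (-3/16) + ((1/48)*sqrt(1967))*i and (-3/16) - ((1/48)*sqrt(1967))*i; poles of order 2, moduli (2/3)*sqrt(2) and (2/3)*sqrt(2).
The radius of convergence is the smallest modulus among the singular points: (2/3)*sqrt(2).
The factor r**2 + 3*r/8 + 8/9 splits as (r - a)(r - a') with a = (-3/16) - ((1/48)*sqrt(1967))*i, a' = (-3/16) + ((1/48)*sqrt(1967))*i. At the order-2 pole a set g(r) = (r - a)^2*f(r) = [-1/19] / (r - a')^2.
Order-2 pole: residue = g'(a); g'((-3/16) - ((1/48)*sqrt(1967))*i) = -((27648/73512691)*sqrt(1967))*i, so the residue is -((27648/73512691)*sqrt(1967))*i.
The factor r**2 + 3*r/8 + 8/9 splits as (r - a)(r - a') with a = (-3/16) + ((1/48)*sqrt(1967))*i, a' = (-3/16) - ((1/48)*sqrt(1967))*i. At the order-2 pole a set g(r) = (r - a)^2*f(r) = [-1/19] / (r - a')^2.
Order-2 pole: residue = g'(a); g'((-3/16) + ((1/48)*sqrt(1967))*i) = ((27648/73512691)*sqrt(1967))*i, so the residue is ((27648/73512691)*sqrt(1967))*i.
List the singular points by increasing real part (a conjugate pair: the negative imaginary part first).

Radius of convergence at 0: (2/3)*sqrt(2).
At (-3/16) - ((1/48)*sqrt(1967))*i: a pole of order 2; residue -((27648/73512691)*sqrt(1967))*i.
At (-3/16) + ((1/48)*sqrt(1967))*i: a pole of order 2; residue ((27648/73512691)*sqrt(1967))*i.


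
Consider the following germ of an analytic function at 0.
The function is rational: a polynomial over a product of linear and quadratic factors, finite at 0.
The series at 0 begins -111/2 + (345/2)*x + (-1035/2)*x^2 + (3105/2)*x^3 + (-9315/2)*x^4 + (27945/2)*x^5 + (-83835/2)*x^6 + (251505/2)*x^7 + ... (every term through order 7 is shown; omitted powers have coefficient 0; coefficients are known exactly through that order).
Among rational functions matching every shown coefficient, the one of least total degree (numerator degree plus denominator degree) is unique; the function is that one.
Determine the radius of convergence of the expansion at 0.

The radius of convergence is 1/3.

No rational of total degree below 2 reproduces all 8 coefficients; solving the [1/1] Pade equations on them gives f(x) = (2*x - 37/2)/(x + 1/3), whose expansion matches every shown term.
Denominator factor (x + 1/3): pole of order 1 at -1/3, modulus 1/3.
The radius of convergence is the smallest modulus among the singular points: 1/3.


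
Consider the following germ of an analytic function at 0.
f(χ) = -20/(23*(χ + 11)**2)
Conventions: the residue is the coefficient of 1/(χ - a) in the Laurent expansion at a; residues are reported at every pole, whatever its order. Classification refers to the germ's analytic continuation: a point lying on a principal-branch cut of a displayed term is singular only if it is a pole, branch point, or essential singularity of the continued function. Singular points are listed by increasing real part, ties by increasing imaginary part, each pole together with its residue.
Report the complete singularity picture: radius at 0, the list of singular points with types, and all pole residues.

Radius of convergence at 0: 11.
At -11: a pole of order 2; residue 0.

Denominator factor (χ + 11)^2: pole of order 2 at -11, modulus 11.
The radius of convergence is the smallest modulus among the singular points: 11.
At the order-2 pole -11 set g(χ) = (χ - (-11))^2*f(χ) = -20/23.
Order-2 pole: residue = g'(a); g'(-11) = 0, so the residue is 0.


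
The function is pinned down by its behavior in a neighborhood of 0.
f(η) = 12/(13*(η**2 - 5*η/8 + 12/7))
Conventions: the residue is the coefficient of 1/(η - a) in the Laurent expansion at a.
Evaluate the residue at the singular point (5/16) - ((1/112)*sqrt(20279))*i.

The residue is ((96/37661)*sqrt(20279))*i.

The factor η**2 - 5*η/8 + 12/7 splits as (η - a)(η - a') with a = (5/16) - ((1/112)*sqrt(20279))*i, a' = (5/16) + ((1/112)*sqrt(20279))*i. At the order-1 pole a set g(η) = (η - a)*f(η) = [12/13] / (η - a').
Simple pole: residue = g(a) at a = (5/16) - ((1/112)*sqrt(20279))*i, which is ((96/37661)*sqrt(20279))*i.


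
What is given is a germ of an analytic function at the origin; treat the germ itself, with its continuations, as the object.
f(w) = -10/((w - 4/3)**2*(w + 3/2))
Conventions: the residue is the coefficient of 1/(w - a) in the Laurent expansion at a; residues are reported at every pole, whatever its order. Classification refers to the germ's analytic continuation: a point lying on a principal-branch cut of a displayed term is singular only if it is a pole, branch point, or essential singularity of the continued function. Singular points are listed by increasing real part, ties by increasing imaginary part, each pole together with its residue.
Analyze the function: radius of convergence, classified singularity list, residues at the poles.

Radius of convergence at 0: 4/3.
At -3/2: a pole of order 1; residue -360/289.
At 4/3: a pole of order 2; residue 360/289.

Denominator factor (w + 3/2): pole of order 1 at -3/2, modulus 3/2.
Denominator factor (w - 4/3)^2: pole of order 2 at 4/3, modulus 4/3.
The radius of convergence is the smallest modulus among the singular points: 4/3.
At the order-1 pole -3/2 set g(w) = (w - (-3/2))*f(w) = -10/(w - 4/3)**2.
Simple pole: residue = g(a) at a = -3/2, which is -360/289.
At the order-2 pole 4/3 set g(w) = (w - (4/3))^2*f(w) = -10/(w + 3/2).
Order-2 pole: residue = g'(a); g'(4/3) = 360/289, so the residue is 360/289.
List the singular points by increasing real part (a conjugate pair: the negative imaginary part first).


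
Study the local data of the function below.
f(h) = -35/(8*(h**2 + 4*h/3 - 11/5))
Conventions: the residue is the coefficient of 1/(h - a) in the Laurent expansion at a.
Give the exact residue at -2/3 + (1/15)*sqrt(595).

The residue is -(15/272)*sqrt(595).

The factor h**2 + 4*h/3 - 11/5 splits as (h - a)(h - a') with a = -2/3 + (1/15)*sqrt(595), a' = -2/3 - (1/15)*sqrt(595). At the order-1 pole a set g(h) = (h - a)*f(h) = [-35/8] / (h - a').
Simple pole: residue = g(a) at a = -2/3 + (1/15)*sqrt(595), which is -(15/272)*sqrt(595).


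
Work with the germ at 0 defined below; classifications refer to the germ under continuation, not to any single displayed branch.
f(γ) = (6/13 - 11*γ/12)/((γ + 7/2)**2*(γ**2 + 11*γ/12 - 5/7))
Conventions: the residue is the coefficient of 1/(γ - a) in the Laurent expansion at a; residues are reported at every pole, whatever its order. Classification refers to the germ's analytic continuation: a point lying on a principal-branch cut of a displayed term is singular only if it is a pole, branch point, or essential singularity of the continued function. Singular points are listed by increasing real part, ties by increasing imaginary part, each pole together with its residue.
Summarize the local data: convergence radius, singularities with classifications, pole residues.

Radius of convergence at 0: -11/24 + (1/168)*sqrt(26089).
At -7/2: a pole of order 2; residue 5390532/25443613.
At -11/24 - (1/168)*sqrt(26089): a pole of order 1; residue -2695266/25443613 - (62198598/94828345651)*sqrt(26089).
At -11/24 + (1/168)*sqrt(26089): a pole of order 1; residue -2695266/25443613 + (62198598/94828345651)*sqrt(26089).


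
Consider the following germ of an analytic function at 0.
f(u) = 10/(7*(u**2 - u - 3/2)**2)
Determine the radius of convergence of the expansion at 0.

Denominator factor (u**2 - u - 3/2)^2: discriminant 7, real irrational roots 1/2 + (1/2)*sqrt(7) and 1/2 - (1/2)*sqrt(7); poles of order 2, moduli 1/2 + (1/2)*sqrt(7) and -1/2 + (1/2)*sqrt(7).
The radius of convergence is the smallest modulus among the singular points: -1/2 + (1/2)*sqrt(7).

The radius of convergence is -1/2 + (1/2)*sqrt(7).


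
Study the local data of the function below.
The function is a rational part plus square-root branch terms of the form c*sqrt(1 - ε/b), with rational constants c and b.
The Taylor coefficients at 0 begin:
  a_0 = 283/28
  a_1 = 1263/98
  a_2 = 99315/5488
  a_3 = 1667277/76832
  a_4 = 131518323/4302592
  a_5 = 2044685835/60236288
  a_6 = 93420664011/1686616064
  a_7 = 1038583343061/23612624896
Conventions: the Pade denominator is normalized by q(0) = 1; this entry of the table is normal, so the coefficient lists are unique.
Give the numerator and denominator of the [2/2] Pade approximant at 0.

The Pade approximant has numerator coefficients [283/28, 133617009/10161452, 169844805/162583232]; denominator coefficients [1, 65763/2540363, -69916563/40645808].

Taylor coefficients needed (read off): a_0 = 283/28, a_1 = 1263/98, a_2 = 99315/5488, a_3 = 1667277/76832, a_4 = 131518323/4302592.
Write the denominator as Q(ε) = 1 + q1*ε + q2*ε^2. Requiring Q*f - P = O(ε^5) with deg P <= 2 kills the coefficients of ε^3..ε^4 in Q*f:
  ε^3: a_3 + q1*a_2 + q2*a_1 = 0, i.e. 1667277/76832 + (99315/5488)*q1 + (1263/98)*q2 = 0.
  ε^4: a_4 + q1*a_3 + q2*a_2 = 0, i.e. 131518323/4302592 + (1667277/76832)*q1 + (99315/5488)*q2 = 0.
Solving this linear system: q1 = 65763/2540363, q2 = -69916563/40645808.
The numerator is Q*f truncated at degree 2: P0 = a_0 = 283/28; P1 = a_1 + q1*a_0 = 133617009/10161452; P2 = a_2 + q1*a_1 + q2*a_0 = 169844805/162583232.


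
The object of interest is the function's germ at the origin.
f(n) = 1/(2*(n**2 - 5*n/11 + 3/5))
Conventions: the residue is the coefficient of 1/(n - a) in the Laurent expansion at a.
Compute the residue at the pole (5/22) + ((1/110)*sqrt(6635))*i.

The factor n**2 - 5*n/11 + 3/5 splits as (n - a)(n - a') with a = (5/22) + ((1/110)*sqrt(6635))*i, a' = (5/22) - ((1/110)*sqrt(6635))*i. At the order-1 pole a set g(n) = (n - a)*f(n) = [1/2] / (n - a').
Simple pole: residue = g(a) at a = (5/22) + ((1/110)*sqrt(6635))*i, which is -((11/2654)*sqrt(6635))*i.

The residue is -((11/2654)*sqrt(6635))*i.


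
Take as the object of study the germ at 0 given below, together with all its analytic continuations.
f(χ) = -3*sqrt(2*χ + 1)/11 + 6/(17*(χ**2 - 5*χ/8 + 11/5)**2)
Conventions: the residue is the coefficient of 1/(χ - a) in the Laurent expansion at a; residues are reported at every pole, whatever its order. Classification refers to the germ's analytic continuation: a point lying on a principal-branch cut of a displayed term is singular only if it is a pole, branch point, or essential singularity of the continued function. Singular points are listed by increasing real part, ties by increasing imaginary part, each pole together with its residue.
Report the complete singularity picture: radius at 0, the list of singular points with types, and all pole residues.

Denominator factor (χ**2 - 5*χ/8 + 11/5)^2: discriminant -2691/320, complex-conjugate roots (5/16) + ((3/80)*sqrt(1495))*i and (5/16) - ((3/80)*sqrt(1495))*i; poles of order 2, moduli (1/5)*sqrt(55) and (1/5)*sqrt(55).
Branch term (-3/11)*sqrt(1 - χ/(-1/2)): its argument vanishes at χ = -1/2, a square-root branch point, modulus 1/2.
The radius of convergence is the smallest modulus among the singular points: 1/2.
The branch term is analytic at (5/16) - ((3/80)*sqrt(1495))*i and contributes nothing to the residue; only the rational part matters.
The factor χ**2 - 5*χ/8 + 11/5 splits as (χ - a)(χ - a') with a = (5/16) - ((3/80)*sqrt(1495))*i, a' = (5/16) + ((3/80)*sqrt(1495))*i. At the order-2 pole a set g(χ) = (χ - a)^2*(rational part) = [6/17] / (χ - a')^2.
Order-2 pole: residue = g'(a); g'((5/16) - ((3/80)*sqrt(1495))*i) = ((10240/13678353)*sqrt(1495))*i, so the residue is ((10240/13678353)*sqrt(1495))*i.
The branch term is analytic at (5/16) + ((3/80)*sqrt(1495))*i and contributes nothing to the residue; only the rational part matters.
The factor χ**2 - 5*χ/8 + 11/5 splits as (χ - a)(χ - a') with a = (5/16) + ((3/80)*sqrt(1495))*i, a' = (5/16) - ((3/80)*sqrt(1495))*i. At the order-2 pole a set g(χ) = (χ - a)^2*(rational part) = [6/17] / (χ - a')^2.
Order-2 pole: residue = g'(a); g'((5/16) + ((3/80)*sqrt(1495))*i) = -((10240/13678353)*sqrt(1495))*i, so the residue is -((10240/13678353)*sqrt(1495))*i.
List the singular points by increasing real part (a conjugate pair: the negative imaginary part first).

Radius of convergence at 0: 1/2.
At -1/2: an algebraic (square-root) branch point.
At (5/16) - ((3/80)*sqrt(1495))*i: a pole of order 2; residue ((10240/13678353)*sqrt(1495))*i.
At (5/16) + ((3/80)*sqrt(1495))*i: a pole of order 2; residue -((10240/13678353)*sqrt(1495))*i.
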